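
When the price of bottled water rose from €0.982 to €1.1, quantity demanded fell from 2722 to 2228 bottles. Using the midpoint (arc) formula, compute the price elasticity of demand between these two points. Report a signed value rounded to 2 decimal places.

-1.76

%ΔQ = (2228 − 2722) / [(2722 + 2228)/2] = -494/2475 = -0.199595…
%ΔP = (1.1 − 0.982) / [(0.982 + 1.1)/2] = 0.118/1.041 = 0.113352…
Arc Ed = %ΔQ / %ΔP = (-494/2475) / (0.118/1.041) = -1.7608…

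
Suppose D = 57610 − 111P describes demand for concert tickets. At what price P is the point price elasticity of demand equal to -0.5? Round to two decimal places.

173.00

Ed = −111P/(57610 − 111P). Set this equal to -0.5:
111P = 0.5·(57610 − 111P) ⇒ 111P(1 + 0.5) = 0.5·57610
P = 0.5·57610 / (111·1.5) = 173.0030…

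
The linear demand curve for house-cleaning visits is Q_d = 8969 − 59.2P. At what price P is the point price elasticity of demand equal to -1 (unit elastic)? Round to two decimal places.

75.75

Ed = −59.2P/(8969 − 59.2P). Set this equal to -1:
59.2P = 1·(8969 − 59.2P) ⇒ 59.2P(1 + 1) = 1·8969
P = 1·8969 / (59.2·2) = 75.7516…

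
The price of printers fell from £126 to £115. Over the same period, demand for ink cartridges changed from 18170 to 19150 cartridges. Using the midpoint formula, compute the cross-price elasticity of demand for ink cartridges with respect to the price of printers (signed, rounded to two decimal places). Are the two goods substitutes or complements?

%ΔQ_{ink cartridges} = (19150 − 18170)/avg = 980/18660 = 0.052518…
%ΔP_{printers} = (115 − 126)/avg = -11/120.5 = -0.091286…
E_cross = (980/18660) / (-11/120.5) = -0.5753…
E_cross < 0 ⇒ the goods are complements.

-0.58; complements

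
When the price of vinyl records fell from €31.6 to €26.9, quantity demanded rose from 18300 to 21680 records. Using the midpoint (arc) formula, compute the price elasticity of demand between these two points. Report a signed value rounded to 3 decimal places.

-1.052

%ΔQ = (21680 − 18300) / [(18300 + 21680)/2] = 3380/19990 = 0.169084…
%ΔP = (26.9 − 31.6) / [(31.6 + 26.9)/2] = -4.7/29.25 = -0.160683…
Arc Ed = %ΔQ / %ΔP = (3380/19990) / (-4.7/29.25) = -1.05228…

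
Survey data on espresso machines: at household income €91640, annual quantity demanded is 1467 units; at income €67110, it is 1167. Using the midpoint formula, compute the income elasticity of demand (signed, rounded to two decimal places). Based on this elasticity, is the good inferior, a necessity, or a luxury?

%ΔQ = (1167 − 1467)/[( 1467 + 1167)/2] = -300/1317 = -0.227790…
%ΔIncome = (67110 − 91640)/[( 91640 + 67110)/2] = -24530/79375 = -0.309039…
E_income = (-300/1317) / (-24530/79375) = 0.7370…
0 < E_income < 1 ⇒ normal good, necessity.

0.74; necessity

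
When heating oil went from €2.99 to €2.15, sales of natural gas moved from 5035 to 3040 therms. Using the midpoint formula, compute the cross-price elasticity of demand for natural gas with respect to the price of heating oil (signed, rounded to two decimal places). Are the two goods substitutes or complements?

%ΔQ_{natural gas} = (3040 − 5035)/avg = -1995/4037.5 = -0.494117…
%ΔP_{heating oil} = (2.15 − 2.99)/avg = -0.84/2.57 = -0.326848…
E_cross = (-1995/4037.5) / (-0.84/2.57) = 1.5117…
E_cross > 0 ⇒ the goods are substitutes.

1.51; substitutes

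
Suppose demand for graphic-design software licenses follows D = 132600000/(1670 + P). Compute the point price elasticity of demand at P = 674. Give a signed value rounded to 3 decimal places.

-0.288

dD/dP = −132600000/(1670 + P)² = -24.1339. At P = 674, D = 56570.
Ed = (dD/dP)·(P/D) = (-24.1339) × (674/56570) = -0.28754…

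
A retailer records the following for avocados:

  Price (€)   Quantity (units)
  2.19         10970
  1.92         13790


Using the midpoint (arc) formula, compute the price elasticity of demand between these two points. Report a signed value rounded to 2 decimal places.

%ΔQ = (13790 − 10970) / [(10970 + 13790)/2] = 2820/12380 = 0.227786…
%ΔP = (1.92 − 2.19) / [(2.19 + 1.92)/2] = -0.27/2.055 = -0.131386…
Arc Ed = %ΔQ / %ΔP = (2820/12380) / (-0.27/2.055) = -1.7337…

-1.73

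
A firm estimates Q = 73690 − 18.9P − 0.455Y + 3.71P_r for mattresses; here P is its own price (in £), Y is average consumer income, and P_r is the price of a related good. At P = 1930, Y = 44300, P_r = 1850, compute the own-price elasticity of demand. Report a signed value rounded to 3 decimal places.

At the given values, Q = 73690 − 18.9(1930) − 0.455(44300) + 3.71(1850) = 23920.
∂Q/∂P = −18.9.
E = (-18.9) × (1930/23920) = -1.52495…

-1.525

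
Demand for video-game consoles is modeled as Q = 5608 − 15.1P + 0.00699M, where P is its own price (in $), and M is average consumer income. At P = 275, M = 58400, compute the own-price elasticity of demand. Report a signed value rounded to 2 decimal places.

-2.23

At the given values, Q = 5608 − 15.1(275) + 0.00699(58400) = 1863.716.
∂Q/∂P = −15.1.
E = (-15.1) × (275/1863.716) = -2.2280…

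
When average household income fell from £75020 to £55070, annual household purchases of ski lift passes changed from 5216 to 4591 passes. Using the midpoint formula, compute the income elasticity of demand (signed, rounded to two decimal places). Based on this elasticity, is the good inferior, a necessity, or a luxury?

%ΔQ = (4591 − 5216)/[( 5216 + 4591)/2] = -625/4903.5 = -0.127459…
%ΔIncome = (55070 − 75020)/[( 75020 + 55070)/2] = -19950/65045 = -0.306710…
E_income = (-625/4903.5) / (-19950/65045) = 0.4155…
0 < E_income < 1 ⇒ normal good, necessity.

0.42; necessity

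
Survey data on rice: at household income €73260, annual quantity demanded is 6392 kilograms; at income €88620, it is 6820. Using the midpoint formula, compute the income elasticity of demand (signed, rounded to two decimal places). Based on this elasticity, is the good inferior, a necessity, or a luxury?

0.34; necessity

%ΔQ = (6820 − 6392)/[( 6392 + 6820)/2] = 428/6606 = 0.064789…
%ΔIncome = (88620 − 73260)/[( 73260 + 88620)/2] = 15360/80940 = 0.189770…
E_income = (428/6606) / (15360/80940) = 0.3414…
0 < E_income < 1 ⇒ normal good, necessity.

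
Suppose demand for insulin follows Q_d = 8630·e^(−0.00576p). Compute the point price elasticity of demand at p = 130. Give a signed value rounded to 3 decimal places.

-0.749

dQ_d/dp = −0.00576·Q_d = -23.509. At p = 130, Q_d = 4081.42.
Ed = (dQ_d/dp)·(p/Q_d) = (-23.509) × (130/4081.42) = -0.7488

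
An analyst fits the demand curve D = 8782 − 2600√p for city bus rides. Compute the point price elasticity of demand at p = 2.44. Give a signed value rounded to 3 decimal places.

dD/dp = −2600/(2√p) = -832.24. At p = 2.44, D = 4720.67.
Ed = (dD/dp)·(p/D) = (-832.24) × (2.44/4720.67) = -0.43016…

-0.430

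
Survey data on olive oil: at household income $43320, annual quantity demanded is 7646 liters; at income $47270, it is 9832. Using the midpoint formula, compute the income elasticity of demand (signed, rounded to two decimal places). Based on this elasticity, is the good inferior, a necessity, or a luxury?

%ΔQ = (9832 − 7646)/[( 7646 + 9832)/2] = 2186/8739 = 0.250143…
%ΔIncome = (47270 − 43320)/[( 43320 + 47270)/2] = 3950/45295 = 0.087206…
E_income = (2186/8739) / (3950/45295) = 2.8684…
E_income > 1 ⇒ normal good, luxury.

2.87; luxury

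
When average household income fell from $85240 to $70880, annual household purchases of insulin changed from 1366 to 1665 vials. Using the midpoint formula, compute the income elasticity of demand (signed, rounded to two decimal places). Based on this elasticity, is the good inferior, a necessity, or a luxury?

%ΔQ = (1665 − 1366)/[( 1366 + 1665)/2] = 299/1515.5 = 0.197294…
%ΔIncome = (70880 − 85240)/[( 85240 + 70880)/2] = -14360/78060 = -0.183961…
E_income = (299/1515.5) / (-14360/78060) = -1.0724…
E_income < 0 ⇒ inferior good.

-1.07; inferior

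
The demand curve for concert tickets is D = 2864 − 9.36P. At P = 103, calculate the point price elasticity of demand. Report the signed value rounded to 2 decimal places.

dD/dP = −9.36. At P = 103, D = 2864 − 9.36(103) = 1899.92.
Ed = (dD/dP)·(P/D) = −9.36 × (103/1899.92) = -0.5074…

-0.51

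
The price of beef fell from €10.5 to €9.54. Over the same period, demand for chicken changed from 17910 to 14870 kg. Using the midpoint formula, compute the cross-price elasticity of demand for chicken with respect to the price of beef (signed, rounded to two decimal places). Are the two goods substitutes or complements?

%ΔQ_{chicken} = (14870 − 17910)/avg = -3040/16390 = -0.185478…
%ΔP_{beef} = (9.54 − 10.5)/avg = -0.96/10.02 = -0.095808…
E_cross = (-3040/16390) / (-0.96/10.02) = 1.9359…
E_cross > 0 ⇒ the goods are substitutes.

1.94; substitutes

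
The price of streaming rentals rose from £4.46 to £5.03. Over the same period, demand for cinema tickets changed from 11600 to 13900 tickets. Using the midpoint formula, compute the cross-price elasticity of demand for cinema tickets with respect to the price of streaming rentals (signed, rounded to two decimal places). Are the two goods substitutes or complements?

1.50; substitutes

%ΔQ_{cinema tickets} = (13900 − 11600)/avg = 2300/12750 = 0.180392…
%ΔP_{streaming rentals} = (5.03 − 4.46)/avg = 0.57/4.745 = 0.120126…
E_cross = (2300/12750) / (0.57/4.745) = 1.5016…
E_cross > 0 ⇒ the goods are substitutes.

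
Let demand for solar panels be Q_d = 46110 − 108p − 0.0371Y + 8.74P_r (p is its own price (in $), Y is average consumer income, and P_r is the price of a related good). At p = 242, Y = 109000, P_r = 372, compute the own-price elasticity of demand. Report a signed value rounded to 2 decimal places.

-1.36

At the given values, Q_d = 46110 − 108(242) − 0.0371(109000) + 8.74(372) = 19181.38.
∂Q_d/∂p = −108.
E = (-108) × (242/19181.38) = -1.3625…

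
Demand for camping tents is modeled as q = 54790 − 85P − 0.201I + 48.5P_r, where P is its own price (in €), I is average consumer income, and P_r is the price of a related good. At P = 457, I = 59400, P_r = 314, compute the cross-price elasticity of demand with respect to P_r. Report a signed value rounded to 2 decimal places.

0.79

At the given values, q = 54790 − 85(457) − 0.201(59400) + 48.5(314) = 19234.6.
∂q/∂P_r = 48.5.
E = (48.5) × (314/19234.6) = 0.7917…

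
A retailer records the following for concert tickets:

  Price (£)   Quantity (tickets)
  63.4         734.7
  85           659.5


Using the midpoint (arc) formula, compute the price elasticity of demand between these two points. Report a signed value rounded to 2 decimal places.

%ΔQ = (659.5 − 734.7) / [(734.7 + 659.5)/2] = -75.2/697.1 = -0.107875…
%ΔP = (85 − 63.4) / [(63.4 + 85)/2] = 21.6/74.2 = 0.291105…
Arc Ed = %ΔQ / %ΔP = (-75.2/697.1) / (21.6/74.2) = -0.3705…

-0.37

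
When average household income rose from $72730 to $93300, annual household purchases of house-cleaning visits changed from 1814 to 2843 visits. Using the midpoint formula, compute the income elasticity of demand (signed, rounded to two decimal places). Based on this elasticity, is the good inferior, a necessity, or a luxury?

1.78; luxury

%ΔQ = (2843 − 1814)/[( 1814 + 2843)/2] = 1029/2328.5 = 0.441915…
%ΔIncome = (93300 − 72730)/[( 72730 + 93300)/2] = 20570/83015 = 0.247786…
E_income = (1029/2328.5) / (20570/83015) = 1.7834…
E_income > 1 ⇒ normal good, luxury.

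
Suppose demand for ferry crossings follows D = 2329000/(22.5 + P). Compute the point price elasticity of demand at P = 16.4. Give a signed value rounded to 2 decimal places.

-0.42

dD/dP = −2329000/(22.5 + P)² = -1539.11. At P = 16.4, D = 59871.5.
Ed = (dD/dP)·(P/D) = (-1539.11) × (16.4/59871.5) = -0.4215…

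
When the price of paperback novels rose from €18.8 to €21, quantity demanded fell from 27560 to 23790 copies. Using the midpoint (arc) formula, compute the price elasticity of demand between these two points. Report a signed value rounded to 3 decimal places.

-1.328

%ΔQ = (23790 − 27560) / [(27560 + 23790)/2] = -3770/25675 = -0.146835…
%ΔP = (21 − 18.8) / [(18.8 + 21)/2] = 2.2/19.9 = 0.110552…
Arc Ed = %ΔQ / %ΔP = (-3770/25675) / (2.2/19.9) = -1.32819…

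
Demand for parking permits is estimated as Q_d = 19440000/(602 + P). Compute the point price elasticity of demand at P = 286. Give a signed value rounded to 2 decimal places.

-0.32

dQ_d/dP = −19440000/(602 + P)² = -24.653. At P = 286, Q_d = 21891.9.
Ed = (dQ_d/dP)·(P/Q_d) = (-24.653) × (286/21891.9) = -0.3220…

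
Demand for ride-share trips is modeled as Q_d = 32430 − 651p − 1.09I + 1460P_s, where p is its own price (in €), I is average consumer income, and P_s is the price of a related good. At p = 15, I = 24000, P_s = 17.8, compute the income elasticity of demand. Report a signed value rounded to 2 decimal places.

-1.16

At the given values, Q_d = 32430 − 651(15) − 1.09(24000) + 1460(17.8) = 22493.
∂Q_d/∂I = -1.09.
E = (-1.09) × (24000/22493) = -1.1630…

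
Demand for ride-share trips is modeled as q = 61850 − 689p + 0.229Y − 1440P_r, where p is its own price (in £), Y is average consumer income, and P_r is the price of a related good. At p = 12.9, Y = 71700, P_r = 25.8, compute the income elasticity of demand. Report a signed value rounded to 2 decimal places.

0.51

At the given values, q = 61850 − 689(12.9) + 0.229(71700) − 1440(25.8) = 32229.2.
∂q/∂Y = 0.229.
E = (0.229) × (71700/32229.2) = 0.5094…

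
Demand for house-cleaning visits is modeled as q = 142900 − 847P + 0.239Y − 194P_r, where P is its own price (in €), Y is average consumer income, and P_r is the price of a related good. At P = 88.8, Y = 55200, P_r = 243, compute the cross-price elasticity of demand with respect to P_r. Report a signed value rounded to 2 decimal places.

At the given values, q = 142900 − 847(88.8) + 0.239(55200) − 194(243) = 33737.2.
∂q/∂P_r = -194.
E = (-194) × (243/33737.2) = -1.3973…

-1.40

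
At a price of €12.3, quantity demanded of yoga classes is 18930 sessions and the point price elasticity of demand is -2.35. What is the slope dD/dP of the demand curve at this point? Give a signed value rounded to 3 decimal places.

-3616.707

Ed = (dD/dP)·(P/D) ⇒ dD/dP = Ed·D/P = (-2.35)·18930/12.3 = -3616.70731…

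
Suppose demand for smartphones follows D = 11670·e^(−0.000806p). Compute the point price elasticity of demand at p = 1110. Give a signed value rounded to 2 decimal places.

-0.89

dD/dp = −0.000806·D = -3.84468. At p = 1110, D = 4770.07.
Ed = (dD/dp)·(p/D) = (-3.84468) × (1110/4770.07) = -0.8946…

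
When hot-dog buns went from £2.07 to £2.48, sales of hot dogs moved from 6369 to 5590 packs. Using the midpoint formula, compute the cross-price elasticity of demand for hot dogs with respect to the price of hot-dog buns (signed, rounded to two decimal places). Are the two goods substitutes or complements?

%ΔQ_{hot dogs} = (5590 − 6369)/avg = -779/5979.5 = -0.130278…
%ΔP_{hot-dog buns} = (2.48 − 2.07)/avg = 0.41/2.275 = 0.180219…
E_cross = (-779/5979.5) / (0.41/2.275) = -0.7228…
E_cross < 0 ⇒ the goods are complements.

-0.72; complements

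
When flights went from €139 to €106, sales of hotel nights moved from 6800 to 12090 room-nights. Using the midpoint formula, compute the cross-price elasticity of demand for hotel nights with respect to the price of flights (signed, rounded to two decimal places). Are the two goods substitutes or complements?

%ΔQ_{hotel nights} = (12090 − 6800)/avg = 5290/9445 = 0.560084…
%ΔP_{flights} = (106 − 139)/avg = -33/122.5 = -0.269387…
E_cross = (5290/9445) / (-33/122.5) = -2.0791…
E_cross < 0 ⇒ the goods are complements.

-2.08; complements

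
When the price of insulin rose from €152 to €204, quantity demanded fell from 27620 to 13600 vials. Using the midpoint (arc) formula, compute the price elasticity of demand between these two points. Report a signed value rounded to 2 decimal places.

-2.33

%ΔQ = (13600 − 27620) / [(27620 + 13600)/2] = -14020/20610 = -0.680252…
%ΔP = (204 − 152) / [(152 + 204)/2] = 52/178 = 0.292134…
Arc Ed = %ΔQ / %ΔP = (-14020/20610) / (52/178) = -2.3285…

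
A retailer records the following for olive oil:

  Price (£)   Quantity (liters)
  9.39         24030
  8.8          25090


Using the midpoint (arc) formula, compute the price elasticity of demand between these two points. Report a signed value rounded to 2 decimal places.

-0.67

%ΔQ = (25090 − 24030) / [(24030 + 25090)/2] = 1060/24560 = 0.043159…
%ΔP = (8.8 − 9.39) / [(9.39 + 8.8)/2] = -0.59/9.095 = -0.064870…
Arc Ed = %ΔQ / %ΔP = (1060/24560) / (-0.59/9.095) = -0.6653…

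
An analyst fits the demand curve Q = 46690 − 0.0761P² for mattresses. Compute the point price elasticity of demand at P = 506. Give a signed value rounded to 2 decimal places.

dQ/dP = −2·0.0761·P = -77.0132. At P = 506, Q = 27205.6604.
Ed = (dQ/dP)·(P/Q) = (-77.0132) × (506/27205.6604) = -1.4323…

-1.43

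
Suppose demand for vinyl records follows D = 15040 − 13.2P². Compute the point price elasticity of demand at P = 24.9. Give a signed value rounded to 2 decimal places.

-2.39

dD/dP = −2·13.2·P = -657.36. At P = 24.9, D = 6855.868.
Ed = (dD/dP)·(P/D) = (-657.36) × (24.9/6855.868) = -2.3874…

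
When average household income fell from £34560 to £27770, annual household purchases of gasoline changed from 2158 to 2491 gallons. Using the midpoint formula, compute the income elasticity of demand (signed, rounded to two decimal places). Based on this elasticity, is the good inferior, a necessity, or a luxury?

-0.66; inferior

%ΔQ = (2491 − 2158)/[( 2158 + 2491)/2] = 333/2324.5 = 0.143256…
%ΔIncome = (27770 − 34560)/[( 34560 + 27770)/2] = -6790/31165 = -0.217872…
E_income = (333/2324.5) / (-6790/31165) = -0.6575…
E_income < 0 ⇒ inferior good.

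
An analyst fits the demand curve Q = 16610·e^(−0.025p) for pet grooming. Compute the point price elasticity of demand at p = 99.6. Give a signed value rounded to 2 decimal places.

-2.49

dQ/dp = −0.025·Q = -34.4284. At p = 99.6, Q = 1377.13.
Ed = (dQ/dp)·(p/Q) = (-34.4284) × (99.6/1377.13) = -2.49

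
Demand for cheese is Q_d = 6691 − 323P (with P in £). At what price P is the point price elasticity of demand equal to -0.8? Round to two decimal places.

Ed = −323P/(6691 − 323P). Set this equal to -0.8:
323P = 0.8·(6691 − 323P) ⇒ 323P(1 + 0.8) = 0.8·6691
P = 0.8·6691 / (323·1.8) = 9.2067…

9.21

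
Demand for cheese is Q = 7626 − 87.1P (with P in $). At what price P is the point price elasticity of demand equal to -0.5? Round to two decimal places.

29.18

Ed = −87.1P/(7626 − 87.1P). Set this equal to -0.5:
87.1P = 0.5·(7626 − 87.1P) ⇒ 87.1P(1 + 0.5) = 0.5·7626
P = 0.5·7626 / (87.1·1.5) = 29.1848…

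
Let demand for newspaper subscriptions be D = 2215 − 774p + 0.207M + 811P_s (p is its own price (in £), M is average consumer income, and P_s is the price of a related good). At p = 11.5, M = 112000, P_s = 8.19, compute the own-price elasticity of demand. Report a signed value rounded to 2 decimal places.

-0.38

At the given values, D = 2215 − 774(11.5) + 0.207(112000) + 811(8.19) = 23140.09.
∂D/∂p = −774.
E = (-774) × (11.5/23140.09) = -0.3846…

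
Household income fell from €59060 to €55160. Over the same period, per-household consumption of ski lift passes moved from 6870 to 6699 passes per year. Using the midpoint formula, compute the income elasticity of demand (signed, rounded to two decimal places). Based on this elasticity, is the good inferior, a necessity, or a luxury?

0.37; necessity

%ΔQ = (6699 − 6870)/[( 6870 + 6699)/2] = -171/6784.5 = -0.025204…
%ΔIncome = (55160 − 59060)/[( 59060 + 55160)/2] = -3900/57110 = -0.068289…
E_income = (-171/6784.5) / (-3900/57110) = 0.3690…
0 < E_income < 1 ⇒ normal good, necessity.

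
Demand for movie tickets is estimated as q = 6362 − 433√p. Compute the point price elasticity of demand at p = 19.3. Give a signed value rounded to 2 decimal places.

-0.21

dq/dp = −433/(2√p) = -49.281. At p = 19.3, q = 4459.75.
Ed = (dq/dp)·(p/q) = (-49.281) × (19.3/4459.75) = -0.2132…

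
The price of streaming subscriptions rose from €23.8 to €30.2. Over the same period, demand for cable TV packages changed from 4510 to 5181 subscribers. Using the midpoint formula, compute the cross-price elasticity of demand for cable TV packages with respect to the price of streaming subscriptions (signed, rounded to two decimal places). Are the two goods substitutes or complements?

%ΔQ_{cable TV packages} = (5181 − 4510)/avg = 671/4845.5 = 0.138479…
%ΔP_{streaming subscriptions} = (30.2 − 23.8)/avg = 6.4/27 = 0.237037…
E_cross = (671/4845.5) / (6.4/27) = 0.5842…
E_cross > 0 ⇒ the goods are substitutes.

0.58; substitutes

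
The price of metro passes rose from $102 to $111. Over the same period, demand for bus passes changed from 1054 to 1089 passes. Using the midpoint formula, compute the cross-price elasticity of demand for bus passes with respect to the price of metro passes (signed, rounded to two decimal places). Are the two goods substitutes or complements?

%ΔQ_{bus passes} = (1089 − 1054)/avg = 35/1071.5 = 0.032664…
%ΔP_{metro passes} = (111 − 102)/avg = 9/106.5 = 0.084507…
E_cross = (35/1071.5) / (9/106.5) = 0.3865…
E_cross > 0 ⇒ the goods are substitutes.

0.39; substitutes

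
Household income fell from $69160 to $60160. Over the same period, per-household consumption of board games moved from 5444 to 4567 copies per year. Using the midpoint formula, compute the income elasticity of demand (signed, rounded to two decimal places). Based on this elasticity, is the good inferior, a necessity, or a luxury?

%ΔQ = (4567 − 5444)/[( 5444 + 4567)/2] = -877/5005.5 = -0.175207…
%ΔIncome = (60160 − 69160)/[( 69160 + 60160)/2] = -9000/64660 = -0.139189…
E_income = (-877/5005.5) / (-9000/64660) = 1.2587…
E_income > 1 ⇒ normal good, luxury.

1.26; luxury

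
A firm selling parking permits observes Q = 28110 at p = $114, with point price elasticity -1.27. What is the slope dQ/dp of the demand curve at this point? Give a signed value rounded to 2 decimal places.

-313.16

Ed = (dQ/dp)·(p/Q) ⇒ dQ/dp = Ed·Q/p = (-1.27)·28110/114 = -313.1552…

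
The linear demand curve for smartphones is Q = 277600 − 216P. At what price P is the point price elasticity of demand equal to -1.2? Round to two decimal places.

Ed = −216P/(277600 − 216P). Set this equal to -1.2:
216P = 1.2·(277600 − 216P) ⇒ 216P(1 + 1.2) = 1.2·277600
P = 1.2·277600 / (216·2.2) = 701.0101…

701.01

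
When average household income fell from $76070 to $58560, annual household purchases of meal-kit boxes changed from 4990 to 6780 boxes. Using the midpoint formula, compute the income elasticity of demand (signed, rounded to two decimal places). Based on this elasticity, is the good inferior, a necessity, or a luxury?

%ΔQ = (6780 − 4990)/[( 4990 + 6780)/2] = 1790/5885 = 0.304163…
%ΔIncome = (58560 − 76070)/[( 76070 + 58560)/2] = -17510/67315 = -0.260120…
E_income = (1790/5885) / (-17510/67315) = -1.1693…
E_income < 0 ⇒ inferior good.

-1.17; inferior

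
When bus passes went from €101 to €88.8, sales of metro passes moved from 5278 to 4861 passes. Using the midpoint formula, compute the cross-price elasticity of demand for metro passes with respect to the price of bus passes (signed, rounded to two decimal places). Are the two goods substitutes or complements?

0.64; substitutes

%ΔQ_{metro passes} = (4861 − 5278)/avg = -417/5069.5 = -0.082256…
%ΔP_{bus passes} = (88.8 − 101)/avg = -12.2/94.9 = -0.128556…
E_cross = (-417/5069.5) / (-12.2/94.9) = 0.6398…
E_cross > 0 ⇒ the goods are substitutes.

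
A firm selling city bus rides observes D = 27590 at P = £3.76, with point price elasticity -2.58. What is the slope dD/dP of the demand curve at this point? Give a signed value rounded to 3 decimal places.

-18931.436

Ed = (dD/dP)·(P/D) ⇒ dD/dP = Ed·D/P = (-2.58)·27590/3.76 = -18931.43617…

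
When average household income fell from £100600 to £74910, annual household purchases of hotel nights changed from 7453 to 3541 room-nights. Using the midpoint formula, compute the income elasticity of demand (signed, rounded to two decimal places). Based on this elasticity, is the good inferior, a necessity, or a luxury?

2.43; luxury

%ΔQ = (3541 − 7453)/[( 7453 + 3541)/2] = -3912/5497 = -0.711660…
%ΔIncome = (74910 − 100600)/[( 100600 + 74910)/2] = -25690/87755 = -0.292746…
E_income = (-3912/5497) / (-25690/87755) = 2.4309…
E_income > 1 ⇒ normal good, luxury.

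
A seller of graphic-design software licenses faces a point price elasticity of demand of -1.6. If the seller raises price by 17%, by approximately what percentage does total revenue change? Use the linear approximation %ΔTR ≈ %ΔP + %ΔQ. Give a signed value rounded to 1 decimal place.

-10.2%

%ΔQ ≈ Ed × %ΔP = (-1.6) × (+17%) = -27.2000%
%ΔTR ≈ %ΔP + %ΔQ = (+17%) + (-27.2000%) = -10.2000%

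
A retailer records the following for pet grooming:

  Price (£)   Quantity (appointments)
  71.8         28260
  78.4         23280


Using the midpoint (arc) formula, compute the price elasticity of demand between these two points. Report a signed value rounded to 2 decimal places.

%ΔQ = (23280 − 28260) / [(28260 + 23280)/2] = -4980/25770 = -0.193247…
%ΔP = (78.4 − 71.8) / [(71.8 + 78.4)/2] = 6.6/75.1 = 0.087882…
Arc Ed = %ΔQ / %ΔP = (-4980/25770) / (6.6/75.1) = -2.1989…

-2.20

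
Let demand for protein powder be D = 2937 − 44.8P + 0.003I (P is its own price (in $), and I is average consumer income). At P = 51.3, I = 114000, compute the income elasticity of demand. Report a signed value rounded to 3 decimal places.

At the given values, D = 2937 − 44.8(51.3) + 0.003(114000) = 980.76.
∂D/∂I = 0.003.
E = (0.003) × (114000/980.76) = 0.34870…

0.349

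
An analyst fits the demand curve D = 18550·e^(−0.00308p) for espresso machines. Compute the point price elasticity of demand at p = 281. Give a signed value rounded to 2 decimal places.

-0.87

dD/dp = −0.00308·D = -24.0448. At p = 281, D = 7806.76.
Ed = (dD/dp)·(p/D) = (-24.0448) × (281/7806.76) = -0.8654…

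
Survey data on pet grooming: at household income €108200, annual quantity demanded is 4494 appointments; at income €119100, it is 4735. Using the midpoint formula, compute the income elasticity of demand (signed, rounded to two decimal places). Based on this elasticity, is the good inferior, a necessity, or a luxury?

0.54; necessity

%ΔQ = (4735 − 4494)/[( 4494 + 4735)/2] = 241/4614.5 = 0.052226…
%ΔIncome = (119100 − 108200)/[( 108200 + 119100)/2] = 10900/113650 = 0.095908…
E_income = (241/4614.5) / (10900/113650) = 0.5445…
0 < E_income < 1 ⇒ normal good, necessity.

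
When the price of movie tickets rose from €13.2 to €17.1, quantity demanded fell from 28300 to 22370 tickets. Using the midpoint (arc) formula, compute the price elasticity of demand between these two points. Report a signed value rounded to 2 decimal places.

-0.91

%ΔQ = (22370 − 28300) / [(28300 + 22370)/2] = -5930/25335 = -0.234063…
%ΔP = (17.1 − 13.2) / [(13.2 + 17.1)/2] = 3.9/15.15 = 0.257425…
Arc Ed = %ΔQ / %ΔP = (-5930/25335) / (3.9/15.15) = -0.9092…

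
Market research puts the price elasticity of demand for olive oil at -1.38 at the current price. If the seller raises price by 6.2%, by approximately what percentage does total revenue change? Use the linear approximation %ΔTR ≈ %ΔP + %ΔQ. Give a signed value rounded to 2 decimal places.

%ΔQ ≈ Ed × %ΔP = (-1.38) × (+6.2%) = -8.5560%
%ΔTR ≈ %ΔP + %ΔQ = (+6.2%) + (-8.5560%) = -2.3560%

-2.36%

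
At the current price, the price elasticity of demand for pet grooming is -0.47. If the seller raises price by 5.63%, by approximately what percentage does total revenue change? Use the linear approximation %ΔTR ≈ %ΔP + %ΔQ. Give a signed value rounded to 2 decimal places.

+2.98%

%ΔQ ≈ Ed × %ΔP = (-0.47) × (+5.63%) = -2.6461%
%ΔTR ≈ %ΔP + %ΔQ = (+5.63%) + (-2.6461%) = +2.9839%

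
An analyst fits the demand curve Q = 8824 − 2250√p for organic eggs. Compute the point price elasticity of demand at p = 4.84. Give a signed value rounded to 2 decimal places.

-0.64

dQ/dp = −2250/(2√p) = -511.364. At p = 4.84, Q = 3874.
Ed = (dQ/dp)·(p/Q) = (-511.364) × (4.84/3874) = -0.6388…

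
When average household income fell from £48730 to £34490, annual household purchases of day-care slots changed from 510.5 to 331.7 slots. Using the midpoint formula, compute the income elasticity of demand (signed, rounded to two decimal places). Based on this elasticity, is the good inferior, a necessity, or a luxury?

1.24; luxury

%ΔQ = (331.7 − 510.5)/[( 510.5 + 331.7)/2] = -178.8/421.1 = -0.424602…
%ΔIncome = (34490 − 48730)/[( 48730 + 34490)/2] = -14240/41610 = -0.342225…
E_income = (-178.8/421.1) / (-14240/41610) = 1.2407…
E_income > 1 ⇒ normal good, luxury.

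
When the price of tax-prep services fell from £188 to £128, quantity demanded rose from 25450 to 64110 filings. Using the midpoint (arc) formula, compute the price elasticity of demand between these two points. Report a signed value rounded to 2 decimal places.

-2.27

%ΔQ = (64110 − 25450) / [(25450 + 64110)/2] = 38660/44780 = 0.863331…
%ΔP = (128 − 188) / [(188 + 128)/2] = -60/158 = -0.379746…
Arc Ed = %ΔQ / %ΔP = (38660/44780) / (-60/158) = -2.2734…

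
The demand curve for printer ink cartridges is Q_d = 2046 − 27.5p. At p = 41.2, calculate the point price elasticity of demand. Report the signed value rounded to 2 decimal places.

-1.24

dQ_d/dp = −27.5. At p = 41.2, Q_d = 2046 − 27.5(41.2) = 913.
Ed = (dQ_d/dp)·(p/Q_d) = −27.5 × (41.2/913) = -1.2409…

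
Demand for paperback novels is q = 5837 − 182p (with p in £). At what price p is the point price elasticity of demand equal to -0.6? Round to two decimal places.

12.03

Ed = −182p/(5837 − 182p). Set this equal to -0.6:
182p = 0.6·(5837 − 182p) ⇒ 182p(1 + 0.6) = 0.6·5837
p = 0.6·5837 / (182·1.6) = 12.0267…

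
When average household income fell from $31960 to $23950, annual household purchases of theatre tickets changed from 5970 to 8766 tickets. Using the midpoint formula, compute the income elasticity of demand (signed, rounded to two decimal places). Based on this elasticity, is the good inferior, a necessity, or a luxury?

%ΔQ = (8766 − 5970)/[( 5970 + 8766)/2] = 2796/7368 = 0.379478…
%ΔIncome = (23950 − 31960)/[( 31960 + 23950)/2] = -8010/27955 = -0.286531…
E_income = (2796/7368) / (-8010/27955) = -1.3243…
E_income < 0 ⇒ inferior good.

-1.32; inferior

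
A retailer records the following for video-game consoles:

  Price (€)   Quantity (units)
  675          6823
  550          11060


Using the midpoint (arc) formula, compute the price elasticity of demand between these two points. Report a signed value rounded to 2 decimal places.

%ΔQ = (11060 − 6823) / [(6823 + 11060)/2] = 4237/8941.5 = 0.473857…
%ΔP = (550 − 675) / [(675 + 550)/2] = -125/612.5 = -0.204081…
Arc Ed = %ΔQ / %ΔP = (4237/8941.5) / (-125/612.5) = -2.3219…

-2.32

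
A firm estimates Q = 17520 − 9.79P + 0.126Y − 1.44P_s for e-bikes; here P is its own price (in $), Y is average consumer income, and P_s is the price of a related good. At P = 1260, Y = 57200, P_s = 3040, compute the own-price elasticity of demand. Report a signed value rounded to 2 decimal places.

-1.54

At the given values, Q = 17520 − 9.79(1260) + 0.126(57200) − 1.44(3040) = 8014.2.
∂Q/∂P = −9.79.
E = (-9.79) × (1260/8014.2) = -1.5391…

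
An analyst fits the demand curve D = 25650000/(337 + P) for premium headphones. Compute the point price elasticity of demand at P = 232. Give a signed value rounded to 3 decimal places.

dD/dP = −25650000/(337 + P)² = -79.2251. At P = 232, D = 45079.1.
Ed = (dD/dP)·(P/D) = (-79.2251) × (232/45079.1) = -0.40773…

-0.408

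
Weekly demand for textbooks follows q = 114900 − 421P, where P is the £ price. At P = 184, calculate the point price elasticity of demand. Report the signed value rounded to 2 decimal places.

dq/dP = −421. At P = 184, q = 114900 − 421(184) = 37436.
Ed = (dq/dP)·(P/q) = −421 × (184/37436) = -2.0692…

-2.07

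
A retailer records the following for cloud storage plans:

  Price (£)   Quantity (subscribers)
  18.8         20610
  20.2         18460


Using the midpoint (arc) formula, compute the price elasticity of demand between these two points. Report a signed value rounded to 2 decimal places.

%ΔQ = (18460 − 20610) / [(20610 + 18460)/2] = -2150/19535 = -0.110058…
%ΔP = (20.2 − 18.8) / [(18.8 + 20.2)/2] = 1.4/19.5 = 0.071794…
Arc Ed = %ΔQ / %ΔP = (-2150/19535) / (1.4/19.5) = -1.5329…

-1.53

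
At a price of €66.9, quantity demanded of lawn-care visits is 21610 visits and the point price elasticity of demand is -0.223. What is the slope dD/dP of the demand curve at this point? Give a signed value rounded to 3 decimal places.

-72.033

Ed = (dD/dP)·(P/D) ⇒ dD/dP = Ed·D/P = (-0.223)·21610/66.9 = -72.03333…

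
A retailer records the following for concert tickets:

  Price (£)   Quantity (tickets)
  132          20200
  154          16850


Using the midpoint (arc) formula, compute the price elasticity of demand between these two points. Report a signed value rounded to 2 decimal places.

%ΔQ = (16850 − 20200) / [(20200 + 16850)/2] = -3350/18525 = -0.180836…
%ΔP = (154 − 132) / [(132 + 154)/2] = 22/143 = 0.153846…
Arc Ed = %ΔQ / %ΔP = (-3350/18525) / (22/143) = -1.1754…

-1.18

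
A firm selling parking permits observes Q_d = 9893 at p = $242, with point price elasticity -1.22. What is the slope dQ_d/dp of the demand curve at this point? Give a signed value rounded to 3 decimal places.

-49.874

Ed = (dQ_d/dp)·(p/Q_d) ⇒ dQ_d/dp = Ed·Q_d/p = (-1.22)·9893/242 = -49.87380…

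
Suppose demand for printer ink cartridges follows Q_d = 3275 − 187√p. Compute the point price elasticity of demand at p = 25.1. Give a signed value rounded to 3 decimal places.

dQ_d/dp = −187/(2√p) = -18.6627. At p = 25.1, Q_d = 2338.13.
Ed = (dQ_d/dp)·(p/Q_d) = (-18.6627) × (25.1/2338.13) = -0.20034…

-0.200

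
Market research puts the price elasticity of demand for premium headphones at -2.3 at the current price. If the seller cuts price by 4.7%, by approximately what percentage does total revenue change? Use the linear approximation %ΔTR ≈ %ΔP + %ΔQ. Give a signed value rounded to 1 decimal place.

+6.1%

%ΔQ ≈ Ed × %ΔP = (-2.3) × (-4.7%) = +10.8100%
%ΔTR ≈ %ΔP + %ΔQ = (-4.7%) + (+10.8100%) = +6.1100%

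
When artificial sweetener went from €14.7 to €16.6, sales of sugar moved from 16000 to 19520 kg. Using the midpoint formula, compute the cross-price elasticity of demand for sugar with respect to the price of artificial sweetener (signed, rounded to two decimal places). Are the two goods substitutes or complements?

1.63; substitutes

%ΔQ_{sugar} = (19520 − 16000)/avg = 3520/17760 = 0.198198…
%ΔP_{artificial sweetener} = (16.6 − 14.7)/avg = 1.9/15.65 = 0.121405…
E_cross = (3520/17760) / (1.9/15.65) = 1.6325…
E_cross > 0 ⇒ the goods are substitutes.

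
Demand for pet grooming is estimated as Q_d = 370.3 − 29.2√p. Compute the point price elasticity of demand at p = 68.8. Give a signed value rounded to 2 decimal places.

-0.95

dQ_d/dp = −29.2/(2√p) = -1.76019. At p = 68.8, Q_d = 128.098.
Ed = (dQ_d/dp)·(p/Q_d) = (-1.76019) × (68.8/128.098) = -0.9453…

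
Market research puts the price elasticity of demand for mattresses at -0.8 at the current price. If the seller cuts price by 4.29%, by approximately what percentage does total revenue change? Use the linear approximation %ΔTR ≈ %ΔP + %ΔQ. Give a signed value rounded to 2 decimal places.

%ΔQ ≈ Ed × %ΔP = (-0.8) × (-4.29%) = +3.4320%
%ΔTR ≈ %ΔP + %ΔQ = (-4.29%) + (+3.4320%) = -0.8580%

-0.86%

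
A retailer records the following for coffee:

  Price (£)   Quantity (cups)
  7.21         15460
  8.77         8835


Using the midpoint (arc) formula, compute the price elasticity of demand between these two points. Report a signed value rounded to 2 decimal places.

-2.79

%ΔQ = (8835 − 15460) / [(15460 + 8835)/2] = -6625/12147.5 = -0.545379…
%ΔP = (8.77 − 7.21) / [(7.21 + 8.77)/2] = 1.56/7.99 = 0.195244…
Arc Ed = %ΔQ / %ΔP = (-6625/12147.5) / (1.56/7.99) = -2.7933…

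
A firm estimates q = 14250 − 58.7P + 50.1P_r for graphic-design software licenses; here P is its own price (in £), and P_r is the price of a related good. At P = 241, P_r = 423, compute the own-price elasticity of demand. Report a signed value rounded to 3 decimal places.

At the given values, q = 14250 − 58.7(241) + 50.1(423) = 21295.6.
∂q/∂P = −58.7.
E = (-58.7) × (241/21295.6) = -0.66430…

-0.664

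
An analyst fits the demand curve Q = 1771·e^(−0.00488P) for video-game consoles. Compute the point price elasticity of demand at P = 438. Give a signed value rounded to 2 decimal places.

-2.14

dQ/dP = −0.00488·Q = -1.01944. At P = 438, Q = 208.901.
Ed = (dQ/dP)·(P/Q) = (-1.01944) × (438/208.901) = -2.1374…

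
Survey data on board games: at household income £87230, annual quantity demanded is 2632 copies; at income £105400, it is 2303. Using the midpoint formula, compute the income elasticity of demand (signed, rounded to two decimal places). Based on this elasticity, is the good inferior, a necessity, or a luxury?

-0.71; inferior

%ΔQ = (2303 − 2632)/[( 2632 + 2303)/2] = -329/2467.5 = -0.133333…
%ΔIncome = (105400 − 87230)/[( 87230 + 105400)/2] = 18170/96315 = 0.188651…
E_income = (-329/2467.5) / (18170/96315) = -0.7067…
E_income < 0 ⇒ inferior good.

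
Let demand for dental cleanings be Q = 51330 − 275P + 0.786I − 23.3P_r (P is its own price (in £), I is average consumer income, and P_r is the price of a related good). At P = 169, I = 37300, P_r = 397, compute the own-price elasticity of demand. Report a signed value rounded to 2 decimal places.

-1.86

At the given values, Q = 51330 − 275(169) + 0.786(37300) − 23.3(397) = 24922.7.
∂Q/∂P = −275.
E = (-275) × (169/24922.7) = -1.8647…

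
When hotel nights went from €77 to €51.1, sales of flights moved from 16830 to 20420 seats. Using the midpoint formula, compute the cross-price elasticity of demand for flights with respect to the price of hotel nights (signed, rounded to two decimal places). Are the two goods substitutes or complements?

%ΔQ_{flights} = (20420 − 16830)/avg = 3590/18625 = 0.192751…
%ΔP_{hotel nights} = (51.1 − 77)/avg = -25.9/64.05 = -0.404371…
E_cross = (3590/18625) / (-25.9/64.05) = -0.4766…
E_cross < 0 ⇒ the goods are complements.

-0.48; complements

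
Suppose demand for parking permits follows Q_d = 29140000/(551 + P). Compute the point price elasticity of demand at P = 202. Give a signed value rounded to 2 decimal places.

-0.27

dQ_d/dP = −29140000/(551 + P)² = -51.3925. At P = 202, Q_d = 38698.5.
Ed = (dQ_d/dP)·(P/Q_d) = (-51.3925) × (202/38698.5) = -0.2682…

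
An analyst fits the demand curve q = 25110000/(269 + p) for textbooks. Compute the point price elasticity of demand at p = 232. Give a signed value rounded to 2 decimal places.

-0.46

dq/dp = −25110000/(269 + p)² = -100.039. At p = 232, q = 50119.8.
Ed = (dq/dp)·(p/q) = (-100.039) × (232/50119.8) = -0.4630…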